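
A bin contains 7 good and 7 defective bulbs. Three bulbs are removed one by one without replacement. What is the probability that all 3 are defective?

P(all defective) = 7/14 × 6/13 × 5/12 = 210/2184 = 5/52.

5/52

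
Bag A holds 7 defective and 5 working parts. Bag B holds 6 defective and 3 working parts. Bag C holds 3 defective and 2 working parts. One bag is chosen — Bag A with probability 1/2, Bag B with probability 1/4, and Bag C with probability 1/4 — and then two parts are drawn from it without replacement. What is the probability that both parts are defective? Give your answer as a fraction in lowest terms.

From Bag A: P(both defective) = (7/12)(6/11) = 7/22.
From Bag B: P(both defective) = (6/9)(5/8) = 5/12.
From Bag C: P(both defective) = (3/5)(2/4) = 3/10.
Total probability = (1/2)(7/22) + (1/4)(5/12) + (1/4)(3/10) = 893/2640.

893/2640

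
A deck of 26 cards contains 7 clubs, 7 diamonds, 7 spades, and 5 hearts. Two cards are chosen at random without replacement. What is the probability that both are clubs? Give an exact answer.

21/325

P(every draw is a club) = 7/26 × 6/25 = 42/650 = 21/325.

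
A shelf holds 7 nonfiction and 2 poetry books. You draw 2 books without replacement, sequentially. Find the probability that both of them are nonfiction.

7/12

P(every draw is nonfiction) = 7/9 × 6/8 = 42/72 = 7/12.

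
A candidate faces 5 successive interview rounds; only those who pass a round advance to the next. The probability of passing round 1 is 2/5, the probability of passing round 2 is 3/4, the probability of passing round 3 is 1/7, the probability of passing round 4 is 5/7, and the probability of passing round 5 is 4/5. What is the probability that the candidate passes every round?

6/245

Each stage is reached only if all earlier stages succeed, so
P = 2/5 × 3/4 × 1/7 × 5/7 × 4/5 = 120/4900 = 6/245.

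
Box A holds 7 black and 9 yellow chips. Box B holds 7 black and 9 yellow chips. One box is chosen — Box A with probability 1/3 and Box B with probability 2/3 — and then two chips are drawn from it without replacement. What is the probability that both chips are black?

From Box A: P(both black) = (7/16)(6/15) = 7/40.
From Box B: P(both black) = (7/16)(6/15) = 7/40.
Total probability = (1/3)(7/40) + (2/3)(7/40) = 7/40.

7/40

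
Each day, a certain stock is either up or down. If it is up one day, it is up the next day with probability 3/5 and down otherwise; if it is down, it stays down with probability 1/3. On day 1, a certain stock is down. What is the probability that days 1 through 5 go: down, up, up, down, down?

4/75

Day 1 is given. For each transition, use the conditional probability from the current state:
P(up | down) = 2/3; P(up | up) = 3/5; P(down | up) = 2/5; P(down | down) = 1/3.
P = 2/3 × 3/5 × 2/5 × 1/3 = 12/225 = 4/75.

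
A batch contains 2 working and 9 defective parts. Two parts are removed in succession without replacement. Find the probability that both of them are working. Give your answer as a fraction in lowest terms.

1/55

P(all working) = 2/11 × 1/10 = 2/110 = 1/55.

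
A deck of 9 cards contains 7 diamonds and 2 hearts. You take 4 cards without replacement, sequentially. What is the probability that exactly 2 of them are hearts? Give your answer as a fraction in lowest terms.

One ordering (hearts drawn first) has probability 2/9 × 1/8 × 7/7 × 6/6 = 84/3024 = 1/36.
There are C(4,2) = 6 such orderings, each equally likely, so P = 6 × 1/36 = 1/6.

1/6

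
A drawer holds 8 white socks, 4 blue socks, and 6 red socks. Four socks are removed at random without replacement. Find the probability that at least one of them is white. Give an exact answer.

P(no white) = 10/18 × 9/17 × 8/16 × 7/15 = 5040/73440 = 7/102.
P(at least one) = 1 − 7/102 = 95/102.

95/102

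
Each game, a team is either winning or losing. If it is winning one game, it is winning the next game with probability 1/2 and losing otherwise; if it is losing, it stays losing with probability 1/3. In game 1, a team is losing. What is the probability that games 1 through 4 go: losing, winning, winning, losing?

Game 1 is given. For each transition, use the conditional probability from the current state:
P(winning | losing) = 2/3; P(winning | winning) = 1/2; P(losing | winning) = 1/2.
P = 2/3 × 1/2 × 1/2 = 2/12 = 1/6.

1/6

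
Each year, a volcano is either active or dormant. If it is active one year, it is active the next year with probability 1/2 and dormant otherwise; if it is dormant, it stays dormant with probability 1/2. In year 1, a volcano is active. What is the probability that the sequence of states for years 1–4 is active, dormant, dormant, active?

Year 1 is given. For each transition, use the conditional probability from the current state:
P(dormant | active) = 1/2; P(dormant | dormant) = 1/2; P(active | dormant) = 1/2.
P = 1/2 × 1/2 × 1/2 = 1/8.

1/8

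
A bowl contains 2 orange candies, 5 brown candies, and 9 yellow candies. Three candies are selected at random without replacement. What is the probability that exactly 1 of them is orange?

13/40

One ordering (orange drawn first) has probability 2/16 × 14/15 × 13/14 = 364/3360 = 13/120.
There are C(3,1) = 3 such orderings, each equally likely, so P = 3 × 13/120 = 13/40.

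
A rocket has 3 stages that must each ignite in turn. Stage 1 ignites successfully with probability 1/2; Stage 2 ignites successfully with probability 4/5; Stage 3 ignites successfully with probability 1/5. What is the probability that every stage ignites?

2/25

The events are sequential, so multiply the conditional probabilities:
P = 1/2 × 4/5 × 1/5 = 4/50 = 2/25.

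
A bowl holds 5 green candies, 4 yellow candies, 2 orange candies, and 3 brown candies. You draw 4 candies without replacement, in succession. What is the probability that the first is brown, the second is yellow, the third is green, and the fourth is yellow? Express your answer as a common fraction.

Chain rule:
P = 3/14 × 4/13 × 5/12 × 3/11 = 180/24024 = 15/2002.

15/2002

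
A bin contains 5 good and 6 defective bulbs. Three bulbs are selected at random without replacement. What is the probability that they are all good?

P(all good) = 5/11 × 4/10 × 3/9 = 60/990 = 2/33.

2/33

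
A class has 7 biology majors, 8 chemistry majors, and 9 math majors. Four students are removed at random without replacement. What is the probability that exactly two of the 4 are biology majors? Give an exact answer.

68/253

One ordering (biology majors drawn first) has probability 7/24 × 6/23 × 17/22 × 16/21 = 11424/255024 = 34/759.
There are C(4,2) = 6 such orderings, each equally likely, so P = 6 × 34/759 = 68/253.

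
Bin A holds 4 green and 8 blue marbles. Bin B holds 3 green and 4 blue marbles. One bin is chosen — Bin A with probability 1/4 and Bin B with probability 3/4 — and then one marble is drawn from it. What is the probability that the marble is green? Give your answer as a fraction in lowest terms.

From Bin A: P(green) = 4/12.
From Bin B: P(green) = 3/7.
Total probability = (1/4)(4/12) + (3/4)(3/7) = 17/42.

17/42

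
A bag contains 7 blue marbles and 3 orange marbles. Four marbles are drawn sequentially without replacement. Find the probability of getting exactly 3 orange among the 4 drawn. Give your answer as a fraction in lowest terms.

One ordering (orange drawn first) has probability 3/10 × 2/9 × 1/8 × 7/7 = 42/5040 = 1/120.
There are C(4,3) = 4 such orderings, each equally likely, so P = 4 × 1/120 = 1/30.

1/30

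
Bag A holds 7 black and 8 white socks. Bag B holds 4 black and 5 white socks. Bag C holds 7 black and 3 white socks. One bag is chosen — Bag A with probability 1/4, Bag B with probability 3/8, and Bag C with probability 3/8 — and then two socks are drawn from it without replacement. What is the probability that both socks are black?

From Bag A: P(both black) = (7/15)(6/14) = 1/5.
From Bag B: P(both black) = (4/9)(3/8) = 1/6.
From Bag C: P(both black) = (7/10)(6/9) = 7/15.
Total probability = (1/4)(1/5) + (3/8)(1/6) + (3/8)(7/15) = 23/80.

23/80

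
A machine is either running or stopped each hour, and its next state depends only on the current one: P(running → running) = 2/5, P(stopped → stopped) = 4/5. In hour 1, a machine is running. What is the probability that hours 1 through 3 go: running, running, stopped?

Hour 1 is given. For each transition, use the conditional probability from the current state:
P(running | running) = 2/5; P(stopped | running) = 3/5.
P = 2/5 × 3/5 = 6/25.

6/25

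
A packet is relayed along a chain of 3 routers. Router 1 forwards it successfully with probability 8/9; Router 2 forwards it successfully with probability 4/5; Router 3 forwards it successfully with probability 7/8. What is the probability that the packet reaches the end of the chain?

28/45

Multiplying along the chain,
P = 8/9 × 4/5 × 7/8 = 224/360 = 28/45.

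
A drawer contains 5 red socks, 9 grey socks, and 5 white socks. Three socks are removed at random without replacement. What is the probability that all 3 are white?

P(all white) = 5/19 × 4/18 × 3/17 = 60/5814 = 10/969.

10/969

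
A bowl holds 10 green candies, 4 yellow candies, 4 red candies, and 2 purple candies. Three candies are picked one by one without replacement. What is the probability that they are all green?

2/19

P(every draw is green) = 10/20 × 9/19 × 8/18 = 720/6840 = 2/19.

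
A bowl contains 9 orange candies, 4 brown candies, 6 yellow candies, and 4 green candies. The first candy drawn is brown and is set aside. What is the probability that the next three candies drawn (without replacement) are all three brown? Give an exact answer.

1/1540

After the first draw, 3 of the remaining 22 candies are brown.
P = 3/22 × 2/21 × 1/20 = 6/9240 = 1/1540.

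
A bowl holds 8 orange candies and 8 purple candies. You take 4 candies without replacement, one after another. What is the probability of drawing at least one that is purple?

25/26

P(no purple) = 8/16 × 7/15 × 6/14 × 5/13 = 1680/43680 = 1/26.
P(at least one) = 1 − 1/26 = 25/26.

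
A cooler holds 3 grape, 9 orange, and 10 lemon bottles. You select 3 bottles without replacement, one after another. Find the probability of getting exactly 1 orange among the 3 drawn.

One ordering (orange drawn first) has probability 9/22 × 13/21 × 12/20 = 1404/9240 = 117/770.
There are C(3,1) = 3 such orderings, each equally likely, so P = 3 × 117/770 = 351/770.

351/770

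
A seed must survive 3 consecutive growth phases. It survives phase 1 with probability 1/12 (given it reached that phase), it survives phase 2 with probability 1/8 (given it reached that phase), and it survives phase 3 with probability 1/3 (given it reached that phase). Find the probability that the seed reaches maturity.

Each stage is reached only if all earlier stages succeed, so
P = 1/12 × 1/8 × 1/3 = 1/288.

1/288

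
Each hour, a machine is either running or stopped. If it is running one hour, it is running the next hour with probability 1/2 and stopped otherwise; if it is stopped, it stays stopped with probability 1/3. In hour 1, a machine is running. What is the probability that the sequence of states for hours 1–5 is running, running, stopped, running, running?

1/12

Hour 1 is given. For each transition, use the conditional probability from the current state:
P(running | running) = 1/2; P(stopped | running) = 1/2; P(running | stopped) = 2/3; P(running | running) = 1/2.
P = 1/2 × 1/2 × 2/3 × 1/2 = 2/24 = 1/12.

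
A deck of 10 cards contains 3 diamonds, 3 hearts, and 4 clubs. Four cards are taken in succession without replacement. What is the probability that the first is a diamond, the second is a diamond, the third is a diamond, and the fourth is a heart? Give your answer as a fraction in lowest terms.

Each draw changes the counts, so multiply the conditional probabilities along the sequence:
P = 3/10 × 2/9 × 1/8 × 3/7 = 18/5040 = 1/280.

1/280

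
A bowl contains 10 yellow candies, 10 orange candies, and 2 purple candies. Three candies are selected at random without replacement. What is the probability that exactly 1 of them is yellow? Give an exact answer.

3/7

One ordering (yellow drawn first) has probability 10/22 × 12/21 × 11/20 = 1320/9240 = 1/7.
There are C(3,1) = 3 such orderings, each equally likely, so P = 3 × 1/7 = 3/7.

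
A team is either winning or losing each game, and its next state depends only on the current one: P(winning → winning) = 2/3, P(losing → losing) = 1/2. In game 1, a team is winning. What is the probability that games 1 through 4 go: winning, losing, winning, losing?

Game 1 is given. For each transition, use the conditional probability from the current state:
P(losing | winning) = 1/3; P(winning | losing) = 1/2; P(losing | winning) = 1/3.
P = 1/3 × 1/2 × 1/3 = 1/18.

1/18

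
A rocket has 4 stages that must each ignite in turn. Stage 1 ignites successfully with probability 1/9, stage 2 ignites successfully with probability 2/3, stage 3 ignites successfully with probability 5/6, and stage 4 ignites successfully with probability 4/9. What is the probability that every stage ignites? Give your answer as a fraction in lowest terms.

20/729

Each stage is reached only if all earlier stages succeed, so
P = 1/9 × 2/3 × 5/6 × 4/9 = 40/1458 = 20/729.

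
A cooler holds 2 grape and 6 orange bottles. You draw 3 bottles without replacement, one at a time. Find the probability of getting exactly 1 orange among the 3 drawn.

3/28

One ordering (orange drawn first) has probability 6/8 × 2/7 × 1/6 = 12/336 = 1/28.
There are C(3,1) = 3 such orderings, each equally likely, so P = 3 × 1/28 = 3/28.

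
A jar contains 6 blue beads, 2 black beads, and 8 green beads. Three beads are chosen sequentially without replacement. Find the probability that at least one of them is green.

9/10

P(no green) = 8/16 × 7/15 × 6/14 = 336/3360 = 1/10.
P(at least one) = 1 − 1/10 = 9/10.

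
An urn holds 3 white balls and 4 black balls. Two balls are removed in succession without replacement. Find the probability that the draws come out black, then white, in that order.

Chain rule:
P = 4/7 × 3/6 = 12/42 = 2/7.

2/7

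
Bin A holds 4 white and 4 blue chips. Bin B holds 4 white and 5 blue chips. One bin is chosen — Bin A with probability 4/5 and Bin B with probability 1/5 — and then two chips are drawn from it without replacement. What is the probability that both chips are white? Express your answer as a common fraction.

43/210

From Bin A: P(both white) = (4/8)(3/7) = 3/14.
From Bin B: P(both white) = (4/9)(3/8) = 1/6.
Total probability = (4/5)(3/14) + (1/5)(1/6) = 43/210.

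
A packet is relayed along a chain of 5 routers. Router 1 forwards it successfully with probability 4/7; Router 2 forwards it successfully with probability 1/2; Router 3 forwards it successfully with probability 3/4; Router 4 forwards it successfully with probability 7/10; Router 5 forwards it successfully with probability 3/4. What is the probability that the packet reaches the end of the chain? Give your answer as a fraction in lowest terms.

9/80

Multiplying along the chain,
P = 4/7 × 1/2 × 3/4 × 7/10 × 3/4 = 252/2240 = 9/80.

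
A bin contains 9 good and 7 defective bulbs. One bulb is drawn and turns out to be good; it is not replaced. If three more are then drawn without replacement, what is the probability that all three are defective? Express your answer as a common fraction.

With the first bulb removed, 7 defective remain out of 15.
P = 7/15 × 6/14 × 5/13 = 210/2730 = 1/13.

1/13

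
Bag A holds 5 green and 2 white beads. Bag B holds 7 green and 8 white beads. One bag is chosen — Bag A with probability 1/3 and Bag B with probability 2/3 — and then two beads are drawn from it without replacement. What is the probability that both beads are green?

From Bag A: P(both green) = (5/7)(4/6) = 10/21.
From Bag B: P(both green) = (7/15)(6/14) = 1/5.
Total probability = (1/3)(10/21) + (2/3)(1/5) = 92/315.

92/315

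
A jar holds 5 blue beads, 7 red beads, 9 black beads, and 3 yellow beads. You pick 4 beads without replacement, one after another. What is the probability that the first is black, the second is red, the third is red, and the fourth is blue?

Multiply the probability of each draw given the previous ones:
P = 9/24 × 7/23 × 6/22 × 5/21 = 1890/255024 = 15/2024.

15/2024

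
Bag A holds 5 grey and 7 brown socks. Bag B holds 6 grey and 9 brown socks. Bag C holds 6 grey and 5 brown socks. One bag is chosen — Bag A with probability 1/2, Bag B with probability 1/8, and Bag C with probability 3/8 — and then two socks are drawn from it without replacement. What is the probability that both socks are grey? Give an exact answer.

From Bag A: P(both grey) = (5/12)(4/11) = 5/33.
From Bag B: P(both grey) = (6/15)(5/14) = 1/7.
From Bag C: P(both grey) = (6/11)(5/10) = 3/11.
Total probability = (1/2)(5/33) + (1/8)(1/7) + (3/8)(3/11) = 181/924.

181/924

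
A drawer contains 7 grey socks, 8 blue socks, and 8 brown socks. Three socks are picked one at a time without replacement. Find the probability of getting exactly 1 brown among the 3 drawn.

120/253

One ordering (brown drawn first) has probability 8/23 × 15/22 × 14/21 = 1680/10626 = 40/253.
There are C(3,1) = 3 such orderings, each equally likely, so P = 3 × 40/253 = 120/253.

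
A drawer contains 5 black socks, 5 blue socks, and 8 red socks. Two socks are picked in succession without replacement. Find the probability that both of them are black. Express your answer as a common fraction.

10/153

P = 5/18 × 4/17 = 20/306 = 10/153.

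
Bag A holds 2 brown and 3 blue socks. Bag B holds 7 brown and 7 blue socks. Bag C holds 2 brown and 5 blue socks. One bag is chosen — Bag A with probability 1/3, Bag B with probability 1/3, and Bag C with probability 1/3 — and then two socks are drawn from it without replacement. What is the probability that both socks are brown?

1033/8190

From Bag A: P(both brown) = (2/5)(1/4) = 1/10.
From Bag B: P(both brown) = (7/14)(6/13) = 3/13.
From Bag C: P(both brown) = (2/7)(1/6) = 1/21.
Total probability = (1/3)(1/10) + (1/3)(3/13) + (1/3)(1/21) = 1033/8190.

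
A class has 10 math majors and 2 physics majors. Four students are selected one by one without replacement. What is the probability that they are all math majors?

14/33

P(every draw is a math major) = 10/12 × 9/11 × 8/10 × 7/9 = 5040/11880 = 14/33.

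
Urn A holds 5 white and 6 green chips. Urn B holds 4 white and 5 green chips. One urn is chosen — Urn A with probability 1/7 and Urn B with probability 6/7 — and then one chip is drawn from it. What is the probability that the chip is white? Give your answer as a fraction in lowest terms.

From Urn A: P(white) = 5/11.
From Urn B: P(white) = 4/9.
Total probability = (1/7)(5/11) + (6/7)(4/9) = 103/231.

103/231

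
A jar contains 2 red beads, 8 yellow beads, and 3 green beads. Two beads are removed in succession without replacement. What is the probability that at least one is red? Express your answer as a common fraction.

23/78

P(no red) = 11/13 × 10/12 = 110/156 = 55/78.
P(at least one) = 1 − 55/78 = 23/78.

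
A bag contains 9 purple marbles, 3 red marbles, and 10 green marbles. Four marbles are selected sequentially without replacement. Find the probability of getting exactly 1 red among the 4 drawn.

One ordering (red drawn first) has probability 3/22 × 19/21 × 18/20 × 17/19 = 17442/175560 = 153/1540.
There are C(4,1) = 4 such orderings, each equally likely, so P = 4 × 153/1540 = 153/385.

153/385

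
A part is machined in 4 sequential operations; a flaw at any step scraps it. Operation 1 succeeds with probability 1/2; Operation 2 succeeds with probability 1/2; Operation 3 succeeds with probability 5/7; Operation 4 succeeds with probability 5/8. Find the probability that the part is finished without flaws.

Each stage is reached only if all earlier stages succeed, so
P = 1/2 × 1/2 × 5/7 × 5/8 = 25/224.

25/224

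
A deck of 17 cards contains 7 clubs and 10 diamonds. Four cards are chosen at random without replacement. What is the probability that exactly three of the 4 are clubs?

5/34

One ordering (clubs drawn first) has probability 7/17 × 6/16 × 5/15 × 10/14 = 2100/57120 = 5/136.
There are C(4,3) = 4 such orderings, each equally likely, so P = 4 × 5/136 = 5/34.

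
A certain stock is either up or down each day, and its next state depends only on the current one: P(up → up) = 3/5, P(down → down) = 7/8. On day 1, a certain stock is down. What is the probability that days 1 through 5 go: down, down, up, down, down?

49/1280

Day 1 is given. For each transition, use the conditional probability from the current state:
P(down | down) = 7/8; P(up | down) = 1/8; P(down | up) = 2/5; P(down | down) = 7/8.
P = 7/8 × 1/8 × 2/5 × 7/8 = 98/2560 = 49/1280.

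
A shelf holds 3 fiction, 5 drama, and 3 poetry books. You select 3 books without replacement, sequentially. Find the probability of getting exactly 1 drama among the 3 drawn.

5/11

One ordering (drama drawn first) has probability 5/11 × 6/10 × 5/9 = 150/990 = 5/33.
There are C(3,1) = 3 such orderings, each equally likely, so P = 3 × 5/33 = 5/11.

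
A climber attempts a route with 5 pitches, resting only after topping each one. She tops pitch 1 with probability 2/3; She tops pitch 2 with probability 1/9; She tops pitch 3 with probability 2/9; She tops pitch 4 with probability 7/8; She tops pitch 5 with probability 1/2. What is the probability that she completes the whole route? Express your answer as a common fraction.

Each stage is reached only if all earlier stages succeed, so
P = 2/3 × 1/9 × 2/9 × 7/8 × 1/2 = 28/3888 = 7/972.

7/972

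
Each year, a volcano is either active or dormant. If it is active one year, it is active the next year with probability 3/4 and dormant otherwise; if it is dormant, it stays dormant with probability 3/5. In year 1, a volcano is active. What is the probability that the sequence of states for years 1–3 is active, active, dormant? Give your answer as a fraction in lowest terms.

Year 1 is given. For each transition, use the conditional probability from the current state:
P(active | active) = 3/4; P(dormant | active) = 1/4.
P = 3/4 × 1/4 = 3/16.

3/16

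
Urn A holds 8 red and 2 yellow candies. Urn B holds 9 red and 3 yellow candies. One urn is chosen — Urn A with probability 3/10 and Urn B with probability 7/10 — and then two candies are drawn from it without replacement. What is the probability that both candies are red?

From Urn A: P(both red) = (8/10)(7/9) = 28/45.
From Urn B: P(both red) = (9/12)(8/11) = 6/11.
Total probability = (3/10)(28/45) + (7/10)(6/11) = 469/825.

469/825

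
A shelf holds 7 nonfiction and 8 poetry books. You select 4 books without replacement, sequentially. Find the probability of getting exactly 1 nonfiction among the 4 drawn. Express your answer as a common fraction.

One ordering (nonfiction drawn first) has probability 7/15 × 8/14 × 7/13 × 6/12 = 2352/32760 = 14/195.
There are C(4,1) = 4 such orderings, each equally likely, so P = 4 × 14/195 = 56/195.

56/195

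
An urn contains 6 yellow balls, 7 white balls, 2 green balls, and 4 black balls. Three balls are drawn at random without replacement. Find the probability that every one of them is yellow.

P = 6/19 × 5/18 × 4/17 = 120/5814 = 20/969.

20/969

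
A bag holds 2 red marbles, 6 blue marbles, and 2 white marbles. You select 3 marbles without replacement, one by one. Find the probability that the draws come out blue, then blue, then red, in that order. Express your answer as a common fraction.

1/12

Each draw changes the counts, so multiply the conditional probabilities along the sequence:
P = 6/10 × 5/9 × 2/8 = 60/720 = 1/12.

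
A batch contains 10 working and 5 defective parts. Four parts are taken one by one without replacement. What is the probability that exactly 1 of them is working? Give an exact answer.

20/273

One ordering (working drawn first) has probability 10/15 × 5/14 × 4/13 × 3/12 = 600/32760 = 5/273.
There are C(4,1) = 4 such orderings, each equally likely, so P = 4 × 5/273 = 20/273.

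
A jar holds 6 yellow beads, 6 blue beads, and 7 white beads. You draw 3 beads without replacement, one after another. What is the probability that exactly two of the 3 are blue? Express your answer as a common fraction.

One ordering (blue drawn first) has probability 6/19 × 5/18 × 13/17 = 390/5814 = 65/969.
There are C(3,2) = 3 such orderings, each equally likely, so P = 3 × 65/969 = 65/323.

65/323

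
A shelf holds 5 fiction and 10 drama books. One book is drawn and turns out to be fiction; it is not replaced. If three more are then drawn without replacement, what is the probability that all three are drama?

After the first draw, 10 of the remaining 14 books are drama.
P = 10/14 × 9/13 × 8/12 = 720/2184 = 30/91.

30/91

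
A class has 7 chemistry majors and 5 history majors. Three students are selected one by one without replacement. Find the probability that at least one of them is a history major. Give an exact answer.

37/44

P(no history majors) = 7/12 × 6/11 × 5/10 = 210/1320 = 7/44.
P(at least one) = 1 − 7/44 = 37/44.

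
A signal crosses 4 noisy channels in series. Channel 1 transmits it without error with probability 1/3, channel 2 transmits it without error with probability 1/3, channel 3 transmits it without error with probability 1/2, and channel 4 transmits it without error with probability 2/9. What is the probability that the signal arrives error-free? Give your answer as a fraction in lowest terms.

Each stage is reached only if all earlier stages succeed, so
P = 1/3 × 1/3 × 1/2 × 2/9 = 2/162 = 1/81.

1/81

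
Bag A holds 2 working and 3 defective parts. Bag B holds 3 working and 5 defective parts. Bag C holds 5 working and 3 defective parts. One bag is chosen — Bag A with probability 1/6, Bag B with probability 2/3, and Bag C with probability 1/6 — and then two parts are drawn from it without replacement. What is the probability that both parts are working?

31/210

From Bag A: P(both working) = (2/5)(1/4) = 1/10.
From Bag B: P(both working) = (3/8)(2/7) = 3/28.
From Bag C: P(both working) = (5/8)(4/7) = 5/14.
Total probability = (1/6)(1/10) + (2/3)(3/28) + (1/6)(5/14) = 31/210.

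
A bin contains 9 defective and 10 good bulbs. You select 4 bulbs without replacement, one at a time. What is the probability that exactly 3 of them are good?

90/323

One ordering (good drawn first) has probability 10/19 × 9/18 × 8/17 × 9/16 = 6480/93024 = 45/646.
There are C(4,3) = 4 such orderings, each equally likely, so P = 4 × 45/646 = 90/323.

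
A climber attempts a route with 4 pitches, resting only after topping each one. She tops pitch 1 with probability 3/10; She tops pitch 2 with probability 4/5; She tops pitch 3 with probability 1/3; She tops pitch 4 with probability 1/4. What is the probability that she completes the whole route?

1/50

Multiplying along the chain,
P = 3/10 × 4/5 × 1/3 × 1/4 = 12/600 = 1/50.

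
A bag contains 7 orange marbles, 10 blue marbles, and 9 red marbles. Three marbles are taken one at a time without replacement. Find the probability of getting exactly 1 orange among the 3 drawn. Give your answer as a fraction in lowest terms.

One ordering (orange drawn first) has probability 7/26 × 19/25 × 18/24 = 2394/15600 = 399/2600.
There are C(3,1) = 3 such orderings, each equally likely, so P = 3 × 399/2600 = 1197/2600.

1197/2600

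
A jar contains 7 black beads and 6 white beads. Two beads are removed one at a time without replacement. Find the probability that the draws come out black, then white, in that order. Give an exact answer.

7/26

Multiply the probability of each draw given the previous ones:
P = 7/13 × 6/12 = 42/156 = 7/26.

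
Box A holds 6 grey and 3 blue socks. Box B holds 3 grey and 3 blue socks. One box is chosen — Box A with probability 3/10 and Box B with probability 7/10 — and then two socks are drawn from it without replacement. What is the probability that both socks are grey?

From Box A: P(both grey) = (6/9)(5/8) = 5/12.
From Box B: P(both grey) = (3/6)(2/5) = 1/5.
Total probability = (3/10)(5/12) + (7/10)(1/5) = 53/200.

53/200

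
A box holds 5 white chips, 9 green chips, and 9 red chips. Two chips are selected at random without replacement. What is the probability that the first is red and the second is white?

45/506

Multiply the probability of each draw given the previous ones:
P = 9/23 × 5/22 = 45/506.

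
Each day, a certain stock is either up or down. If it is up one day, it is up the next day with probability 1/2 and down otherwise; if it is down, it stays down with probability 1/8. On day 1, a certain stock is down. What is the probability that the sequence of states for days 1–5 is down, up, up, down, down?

Day 1 is given. For each transition, use the conditional probability from the current state:
P(up | down) = 7/8; P(up | up) = 1/2; P(down | up) = 1/2; P(down | down) = 1/8.
P = 7/8 × 1/2 × 1/2 × 1/8 = 7/256.

7/256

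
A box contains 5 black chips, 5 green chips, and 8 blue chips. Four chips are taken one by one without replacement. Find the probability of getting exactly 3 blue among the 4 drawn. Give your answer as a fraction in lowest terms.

28/153

One ordering (blue drawn first) has probability 8/18 × 7/17 × 6/16 × 10/15 = 3360/73440 = 7/153.
There are C(4,3) = 4 such orderings, each equally likely, so P = 4 × 7/153 = 28/153.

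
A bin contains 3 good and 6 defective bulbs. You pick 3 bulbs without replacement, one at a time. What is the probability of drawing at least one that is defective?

83/84

P(no defective) = 3/9 × 2/8 × 1/7 = 6/504 = 1/84.
P(at least one) = 1 − 1/84 = 83/84.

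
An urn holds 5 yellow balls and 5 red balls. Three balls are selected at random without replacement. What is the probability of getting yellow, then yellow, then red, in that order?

5/36

Chain rule:
P = 5/10 × 4/9 × 5/8 = 100/720 = 5/36.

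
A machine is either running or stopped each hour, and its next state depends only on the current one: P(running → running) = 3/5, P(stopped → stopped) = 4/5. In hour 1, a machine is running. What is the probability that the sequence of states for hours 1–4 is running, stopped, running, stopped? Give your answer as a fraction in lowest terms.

4/125

Hour 1 is given. For each transition, use the conditional probability from the current state:
P(stopped | running) = 2/5; P(running | stopped) = 1/5; P(stopped | running) = 2/5.
P = 2/5 × 1/5 × 2/5 = 4/125.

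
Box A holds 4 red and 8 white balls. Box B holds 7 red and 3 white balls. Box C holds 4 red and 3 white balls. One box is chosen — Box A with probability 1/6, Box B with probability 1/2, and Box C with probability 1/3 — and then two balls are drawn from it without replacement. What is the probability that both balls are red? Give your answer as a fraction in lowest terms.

From Box A: P(both red) = (4/12)(3/11) = 1/11.
From Box B: P(both red) = (7/10)(6/9) = 7/15.
From Box C: P(both red) = (4/7)(3/6) = 2/7.
Total probability = (1/6)(1/11) + (1/2)(7/15) + (1/3)(2/7) = 397/1155.

397/1155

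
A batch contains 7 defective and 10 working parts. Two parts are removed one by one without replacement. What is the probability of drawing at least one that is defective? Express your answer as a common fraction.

91/136

P(no defective) = 10/17 × 9/16 = 90/272 = 45/136.
P(at least one) = 1 − 45/136 = 91/136.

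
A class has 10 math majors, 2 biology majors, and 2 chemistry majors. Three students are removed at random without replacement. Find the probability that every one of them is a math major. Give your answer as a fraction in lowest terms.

30/91

P(all math majors) = 10/14 × 9/13 × 8/12 = 720/2184 = 30/91.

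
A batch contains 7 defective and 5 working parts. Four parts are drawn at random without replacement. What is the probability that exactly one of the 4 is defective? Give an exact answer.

14/99

One ordering (defective drawn first) has probability 7/12 × 5/11 × 4/10 × 3/9 = 420/11880 = 7/198.
There are C(4,1) = 4 such orderings, each equally likely, so P = 4 × 7/198 = 14/99.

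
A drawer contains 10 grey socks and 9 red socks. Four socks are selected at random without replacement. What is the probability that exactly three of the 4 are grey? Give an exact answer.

90/323

One ordering (grey drawn first) has probability 10/19 × 9/18 × 8/17 × 9/16 = 6480/93024 = 45/646.
There are C(4,3) = 4 such orderings, each equally likely, so P = 4 × 45/646 = 90/323.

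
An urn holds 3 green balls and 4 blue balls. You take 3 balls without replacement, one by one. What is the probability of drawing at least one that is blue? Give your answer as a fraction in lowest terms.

P(no blue) = 3/7 × 2/6 × 1/5 = 6/210 = 1/35.
P(at least one) = 1 − 1/35 = 34/35.

34/35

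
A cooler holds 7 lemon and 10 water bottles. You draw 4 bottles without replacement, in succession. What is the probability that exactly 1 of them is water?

5/34

One ordering (water drawn first) has probability 10/17 × 7/16 × 6/15 × 5/14 = 2100/57120 = 5/136.
There are C(4,1) = 4 such orderings, each equally likely, so P = 4 × 5/136 = 5/34.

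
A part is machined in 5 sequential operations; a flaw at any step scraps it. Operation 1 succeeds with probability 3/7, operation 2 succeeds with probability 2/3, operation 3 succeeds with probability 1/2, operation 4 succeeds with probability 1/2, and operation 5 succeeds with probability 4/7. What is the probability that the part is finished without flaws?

2/49

Multiplying along the chain,
P = 3/7 × 2/3 × 1/2 × 1/2 × 4/7 = 24/588 = 2/49.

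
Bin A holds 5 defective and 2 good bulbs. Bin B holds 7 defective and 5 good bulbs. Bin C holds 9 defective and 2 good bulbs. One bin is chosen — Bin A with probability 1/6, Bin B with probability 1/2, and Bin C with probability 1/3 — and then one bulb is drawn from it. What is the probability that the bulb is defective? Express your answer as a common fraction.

421/616

From Bin A: P(defective) = 5/7.
From Bin B: P(defective) = 7/12.
From Bin C: P(defective) = 9/11.
Total probability = (1/6)(5/7) + (1/2)(7/12) + (1/3)(9/11) = 421/616.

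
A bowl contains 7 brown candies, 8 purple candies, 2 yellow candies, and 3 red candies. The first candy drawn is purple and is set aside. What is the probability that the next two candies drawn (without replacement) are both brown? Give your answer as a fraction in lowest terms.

7/57

With the first candy removed, 7 brown remain out of 19.
P = 7/19 × 6/18 = 42/342 = 7/57.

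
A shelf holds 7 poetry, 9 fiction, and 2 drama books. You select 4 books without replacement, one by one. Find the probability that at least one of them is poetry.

P(no poetry) = 11/18 × 10/17 × 9/16 × 8/15 = 7920/73440 = 11/102.
P(at least one) = 1 − 11/102 = 91/102.

91/102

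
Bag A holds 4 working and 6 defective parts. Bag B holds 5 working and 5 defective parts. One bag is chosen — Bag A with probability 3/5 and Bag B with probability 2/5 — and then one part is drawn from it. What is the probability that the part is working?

From Bag A: P(working) = 4/10.
From Bag B: P(working) = 5/10.
Total probability = (3/5)(4/10) + (2/5)(5/10) = 11/25.

11/25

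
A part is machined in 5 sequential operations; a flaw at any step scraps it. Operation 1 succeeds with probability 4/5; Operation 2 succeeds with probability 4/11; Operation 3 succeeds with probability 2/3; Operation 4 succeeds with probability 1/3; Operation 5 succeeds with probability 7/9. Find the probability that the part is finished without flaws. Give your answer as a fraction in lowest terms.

Each stage is reached only if all earlier stages succeed, so
P = 4/5 × 4/11 × 2/3 × 1/3 × 7/9 = 224/4455.

224/4455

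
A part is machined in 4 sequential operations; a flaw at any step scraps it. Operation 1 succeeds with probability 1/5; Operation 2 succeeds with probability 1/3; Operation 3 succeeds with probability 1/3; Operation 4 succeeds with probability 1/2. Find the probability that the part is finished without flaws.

1/90

Multiplying along the chain,
P = 1/5 × 1/3 × 1/3 × 1/2 = 1/90.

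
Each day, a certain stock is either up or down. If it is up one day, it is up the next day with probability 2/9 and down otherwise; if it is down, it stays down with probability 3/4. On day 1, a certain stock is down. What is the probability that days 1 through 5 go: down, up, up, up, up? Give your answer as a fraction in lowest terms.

2/729

Day 1 is given. For each transition, use the conditional probability from the current state:
P(up | down) = 1/4; P(up | up) = 2/9; P(up | up) = 2/9; P(up | up) = 2/9.
P = 1/4 × 2/9 × 2/9 × 2/9 = 8/2916 = 2/729.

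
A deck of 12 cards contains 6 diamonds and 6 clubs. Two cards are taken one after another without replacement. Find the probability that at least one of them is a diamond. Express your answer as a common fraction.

P(no diamonds) = 6/12 × 5/11 = 30/132 = 5/22.
P(at least one) = 1 − 5/22 = 17/22.

17/22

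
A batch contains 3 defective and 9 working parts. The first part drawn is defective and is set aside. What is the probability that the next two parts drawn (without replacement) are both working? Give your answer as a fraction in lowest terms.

36/55

With the first part removed, 9 working remain out of 11.
P = 9/11 × 8/10 = 72/110 = 36/55.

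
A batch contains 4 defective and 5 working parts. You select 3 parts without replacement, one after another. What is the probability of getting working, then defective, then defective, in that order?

Each draw changes the counts, so multiply the conditional probabilities along the sequence:
P = 5/9 × 4/8 × 3/7 = 60/504 = 5/42.

5/42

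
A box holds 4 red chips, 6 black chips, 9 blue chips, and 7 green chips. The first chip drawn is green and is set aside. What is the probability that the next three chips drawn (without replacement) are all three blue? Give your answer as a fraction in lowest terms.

21/575

After the first draw, 9 of the remaining 25 chips are blue.
P = 9/25 × 8/24 × 7/23 = 504/13800 = 21/575.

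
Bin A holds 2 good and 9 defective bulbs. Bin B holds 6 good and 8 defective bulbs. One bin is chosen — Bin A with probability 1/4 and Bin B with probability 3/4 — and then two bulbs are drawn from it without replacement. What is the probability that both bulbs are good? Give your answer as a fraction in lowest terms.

From Bin A: P(both good) = (2/11)(1/10) = 1/55.
From Bin B: P(both good) = (6/14)(5/13) = 15/91.
Total probability = (1/4)(1/55) + (3/4)(15/91) = 1283/10010.

1283/10010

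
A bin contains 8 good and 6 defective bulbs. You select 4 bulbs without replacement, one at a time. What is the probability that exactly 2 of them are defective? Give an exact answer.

One ordering (defective drawn first) has probability 6/14 × 5/13 × 8/12 × 7/11 = 1680/24024 = 10/143.
There are C(4,2) = 6 such orderings, each equally likely, so P = 6 × 10/143 = 60/143.

60/143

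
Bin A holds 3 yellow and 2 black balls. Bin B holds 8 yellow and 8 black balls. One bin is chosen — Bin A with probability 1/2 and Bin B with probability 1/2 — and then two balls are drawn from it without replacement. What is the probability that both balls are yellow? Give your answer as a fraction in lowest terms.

From Bin A: P(both yellow) = (3/5)(2/4) = 3/10.
From Bin B: P(both yellow) = (8/16)(7/15) = 7/30.
Total probability = (1/2)(3/10) + (1/2)(7/30) = 4/15.

4/15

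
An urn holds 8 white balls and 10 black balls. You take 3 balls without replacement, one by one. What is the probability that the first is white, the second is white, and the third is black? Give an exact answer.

35/306

Multiply the probability of each draw given the previous ones:
P = 8/18 × 7/17 × 10/16 = 560/4896 = 35/306.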